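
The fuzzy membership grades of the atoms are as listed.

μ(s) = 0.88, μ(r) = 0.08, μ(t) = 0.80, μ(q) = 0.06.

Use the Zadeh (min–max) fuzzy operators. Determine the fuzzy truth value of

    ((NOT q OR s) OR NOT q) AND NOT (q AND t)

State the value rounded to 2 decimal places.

NOT q = 1 − 0.06 = 0.94
NOT q OR s = max(a, b) on (0.94, 0.88) = 0.94
NOT q = 1 − 0.06 = 0.94
(NOT q OR s) OR NOT q = max(a, b) on (0.94, 0.94) = 0.94
q AND t = min(a, b) on (0.06, 0.80) = 0.06
NOT (q AND t) = 1 − 0.06 = 0.94
((NOT q OR s) OR NOT q) AND NOT (q AND t) = min(a, b) on (0.94, 0.94) = 0.94

0.94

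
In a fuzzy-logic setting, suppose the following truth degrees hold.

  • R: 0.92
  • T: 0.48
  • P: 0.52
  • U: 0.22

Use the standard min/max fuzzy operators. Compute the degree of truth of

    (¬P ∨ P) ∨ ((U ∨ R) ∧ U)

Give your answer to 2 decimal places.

¬P = 1 − 0.52 = 0.48
¬P ∨ P = max(a, b) on (0.48, 0.52) = 0.52
U ∨ R = max(a, b) on (0.22, 0.92) = 0.92
(U ∨ R) ∧ U = min(a, b) on (0.92, 0.22) = 0.22
(¬P ∨ P) ∨ ((U ∨ R) ∧ U) = max(a, b) on (0.52, 0.22) = 0.52

0.52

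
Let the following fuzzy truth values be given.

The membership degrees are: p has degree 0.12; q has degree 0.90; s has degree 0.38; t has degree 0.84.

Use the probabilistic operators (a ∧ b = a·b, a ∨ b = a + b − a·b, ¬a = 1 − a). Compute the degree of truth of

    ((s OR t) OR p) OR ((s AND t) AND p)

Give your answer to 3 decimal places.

0.916

s OR t = a + b − a·b on (0.3800, 0.8400) = 0.9008
(s OR t) OR p = a + b − a·b on (0.9008, 0.1200) = 0.9127
s AND t = a·b on (0.3800, 0.8400) = 0.3192
(s AND t) AND p = a·b on (0.3192, 0.1200) = 0.0383
((s OR t) OR p) OR ((s AND t) AND p) = a + b − a·b on (0.9127, 0.0383) = 0.9160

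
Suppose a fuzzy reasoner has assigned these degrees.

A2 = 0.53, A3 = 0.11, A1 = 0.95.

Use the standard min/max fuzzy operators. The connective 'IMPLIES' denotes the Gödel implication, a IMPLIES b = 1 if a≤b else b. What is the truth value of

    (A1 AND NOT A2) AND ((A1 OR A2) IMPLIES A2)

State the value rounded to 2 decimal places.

NOT A2 = 1 − 0.53 = 0.47
A1 AND NOT A2 = min(a, b) on (0.95, 0.47) = 0.47
A1 OR A2 = max(a, b) on (0.95, 0.53) = 0.95
(A1 OR A2) IMPLIES A2  [Gödel: 1 if a≤b else b] with a=0.95, b=0.53 → 0.53
(A1 AND NOT A2) AND ((A1 OR A2) IMPLIES A2) = min(a, b) on (0.47, 0.53) = 0.47

0.47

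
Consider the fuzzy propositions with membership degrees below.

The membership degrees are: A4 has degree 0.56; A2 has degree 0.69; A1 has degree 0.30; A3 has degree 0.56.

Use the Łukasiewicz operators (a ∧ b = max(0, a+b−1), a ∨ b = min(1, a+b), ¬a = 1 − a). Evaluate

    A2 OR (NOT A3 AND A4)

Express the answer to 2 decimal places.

0.69

NOT A3 = 1 − 0.56 = 0.44
NOT A3 AND A4 = max(0, a+b−1) on (0.44, 0.56) = 0.00
A2 OR (NOT A3 AND A4) = min(1, a+b) on (0.69, 0.00) = 0.69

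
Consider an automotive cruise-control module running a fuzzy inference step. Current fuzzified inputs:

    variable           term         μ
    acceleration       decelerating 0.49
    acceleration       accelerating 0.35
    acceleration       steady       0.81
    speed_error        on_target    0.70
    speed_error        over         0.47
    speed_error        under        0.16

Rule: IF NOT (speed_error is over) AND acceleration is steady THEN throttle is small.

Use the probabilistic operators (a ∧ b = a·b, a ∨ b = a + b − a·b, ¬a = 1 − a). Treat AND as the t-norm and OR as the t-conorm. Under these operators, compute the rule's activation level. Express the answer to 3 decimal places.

firing strength: ¬over=1−0.47=0.53, steady=0.81; AND[a·b] → w = 0.4293

0.429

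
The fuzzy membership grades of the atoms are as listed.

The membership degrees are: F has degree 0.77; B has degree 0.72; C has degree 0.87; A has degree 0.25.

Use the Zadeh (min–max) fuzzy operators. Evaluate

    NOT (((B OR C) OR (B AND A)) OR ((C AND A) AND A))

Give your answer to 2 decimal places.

B OR C = max(a, b) on (0.72, 0.87) = 0.87
B AND A = min(a, b) on (0.72, 0.25) = 0.25
(B OR C) OR (B AND A) = max(a, b) on (0.87, 0.25) = 0.87
C AND A = min(a, b) on (0.87, 0.25) = 0.25
(C AND A) AND A = min(a, b) on (0.25, 0.25) = 0.25
((B OR C) OR (B AND A)) OR ((C AND A) AND A) = max(a, b) on (0.87, 0.25) = 0.87
NOT (((B OR C) OR (B AND A)) OR ((C AND A) AND A)) = 1 − 0.87 = 0.13

0.13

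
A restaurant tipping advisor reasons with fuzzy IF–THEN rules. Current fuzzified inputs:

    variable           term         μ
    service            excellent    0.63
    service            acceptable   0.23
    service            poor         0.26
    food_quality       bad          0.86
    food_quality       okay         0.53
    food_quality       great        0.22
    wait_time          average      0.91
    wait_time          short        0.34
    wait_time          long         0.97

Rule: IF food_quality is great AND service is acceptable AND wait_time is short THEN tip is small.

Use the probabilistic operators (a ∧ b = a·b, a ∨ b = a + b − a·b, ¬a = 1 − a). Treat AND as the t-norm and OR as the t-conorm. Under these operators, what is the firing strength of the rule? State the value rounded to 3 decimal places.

firing strength: great=0.22, acceptable=0.23, short=0.34; AND[a·b] → w = 0.0172

0.017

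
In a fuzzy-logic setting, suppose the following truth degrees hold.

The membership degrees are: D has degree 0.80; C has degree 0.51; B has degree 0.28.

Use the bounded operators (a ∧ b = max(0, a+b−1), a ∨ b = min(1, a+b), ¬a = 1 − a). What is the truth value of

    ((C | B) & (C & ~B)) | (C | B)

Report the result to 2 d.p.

C | B = min(1, a+b) on (0.51, 0.28) = 0.79
~B = 1 − 0.28 = 0.72
C & ~B = max(0, a+b−1) on (0.51, 0.72) = 0.23
(C | B) & (C & ~B) = max(0, a+b−1) on (0.79, 0.23) = 0.02
C | B = min(1, a+b) on (0.51, 0.28) = 0.79
((C | B) & (C & ~B)) | (C | B) = min(1, a+b) on (0.02, 0.79) = 0.81

0.81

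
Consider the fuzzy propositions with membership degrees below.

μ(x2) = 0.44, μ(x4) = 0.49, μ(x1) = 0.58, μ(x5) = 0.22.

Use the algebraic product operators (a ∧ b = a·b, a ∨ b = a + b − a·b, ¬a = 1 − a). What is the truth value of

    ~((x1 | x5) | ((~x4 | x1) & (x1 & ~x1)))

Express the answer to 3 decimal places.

0.264

x1 | x5 = a + b − a·b on (0.5800, 0.2200) = 0.6724
~x4 = 1 − 0.4900 = 0.5100
~x4 | x1 = a + b − a·b on (0.5100, 0.5800) = 0.7942
~x1 = 1 − 0.5800 = 0.4200
x1 & ~x1 = a·b on (0.5800, 0.4200) = 0.2436
(~x4 | x1) & (x1 & ~x1) = a·b on (0.7942, 0.2436) = 0.1935
(x1 | x5) | ((~x4 | x1) & (x1 & ~x1)) = a + b − a·b on (0.6724, 0.1935) = 0.7358
~((x1 | x5) | ((~x4 | x1) & (x1 & ~x1))) = 1 − 0.7358 = 0.2642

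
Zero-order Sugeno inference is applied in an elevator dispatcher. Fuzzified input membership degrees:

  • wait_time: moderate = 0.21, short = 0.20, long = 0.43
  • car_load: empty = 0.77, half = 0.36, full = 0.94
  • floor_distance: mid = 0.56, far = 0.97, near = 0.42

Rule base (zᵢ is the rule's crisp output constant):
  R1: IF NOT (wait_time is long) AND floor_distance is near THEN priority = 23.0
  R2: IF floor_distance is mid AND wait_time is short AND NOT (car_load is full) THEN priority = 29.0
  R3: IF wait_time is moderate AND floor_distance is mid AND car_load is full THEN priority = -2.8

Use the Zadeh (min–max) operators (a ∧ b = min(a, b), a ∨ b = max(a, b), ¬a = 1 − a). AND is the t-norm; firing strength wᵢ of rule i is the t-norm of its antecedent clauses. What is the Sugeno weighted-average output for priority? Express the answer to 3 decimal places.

R1 (z=23.0): ¬long=1−0.43=0.57, near=0.42; AND[min(a, b)] → w = 0.42
R2 (z=29.0): mid=0.56, short=0.20, ¬full=1−0.94=0.06; AND[min(a, b)] → w = 0.06
R3 (z=-2.8): moderate=0.21, mid=0.56, full=0.94; AND[min(a, b)] → w = 0.21
Weighted average = (0.42·23.0 + 0.06·29.0 + 0.21·-2.8) / (0.42 + 0.06 + 0.21)
  = 10.8120 / 0.6900 = 15.670

15.670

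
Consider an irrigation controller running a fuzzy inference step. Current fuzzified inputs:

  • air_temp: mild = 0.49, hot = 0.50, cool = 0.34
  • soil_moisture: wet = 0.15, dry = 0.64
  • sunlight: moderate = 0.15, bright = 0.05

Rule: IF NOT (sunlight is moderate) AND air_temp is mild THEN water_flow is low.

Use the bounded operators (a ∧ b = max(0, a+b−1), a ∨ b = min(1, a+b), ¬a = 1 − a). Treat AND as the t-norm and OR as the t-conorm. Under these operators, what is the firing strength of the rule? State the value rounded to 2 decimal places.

firing strength: ¬moderate=1−0.15=0.85, mild=0.49; AND[max(0, a+b−1)] → w = 0.34

0.34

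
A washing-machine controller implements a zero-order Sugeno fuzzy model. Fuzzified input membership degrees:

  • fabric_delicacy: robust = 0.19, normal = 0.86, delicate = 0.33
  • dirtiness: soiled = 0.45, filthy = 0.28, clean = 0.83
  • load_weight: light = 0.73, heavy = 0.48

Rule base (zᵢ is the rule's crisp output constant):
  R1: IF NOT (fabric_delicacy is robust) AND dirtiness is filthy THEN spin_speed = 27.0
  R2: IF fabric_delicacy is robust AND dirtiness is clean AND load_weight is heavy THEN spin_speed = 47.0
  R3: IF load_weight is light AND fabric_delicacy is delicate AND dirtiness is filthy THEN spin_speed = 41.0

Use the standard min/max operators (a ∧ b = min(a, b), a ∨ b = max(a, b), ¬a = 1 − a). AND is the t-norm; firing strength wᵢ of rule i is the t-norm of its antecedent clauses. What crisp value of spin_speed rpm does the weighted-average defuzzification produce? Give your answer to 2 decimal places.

R1 (z=27.0): ¬robust=1−0.19=0.81, filthy=0.28; AND[min(a, b)] → w = 0.28
R2 (z=47.0): robust=0.19, clean=0.83, heavy=0.48; AND[min(a, b)] → w = 0.19
R3 (z=41.0): light=0.73, delicate=0.33, filthy=0.28; AND[min(a, b)] → w = 0.28
Weighted average = (0.28·27.0 + 0.19·47.0 + 0.28·41.0) / (0.28 + 0.19 + 0.28)
  = 27.9700 / 0.7500 = 37.29

37.29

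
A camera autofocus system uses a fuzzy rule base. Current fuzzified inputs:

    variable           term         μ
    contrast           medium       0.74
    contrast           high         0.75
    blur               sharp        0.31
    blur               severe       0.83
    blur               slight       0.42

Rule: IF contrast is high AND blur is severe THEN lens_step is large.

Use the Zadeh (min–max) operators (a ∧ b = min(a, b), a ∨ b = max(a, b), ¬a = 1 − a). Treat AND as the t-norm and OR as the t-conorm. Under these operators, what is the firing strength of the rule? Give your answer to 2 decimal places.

firing strength: high=0.75, severe=0.83; AND[min(a, b)] → w = 0.75

0.75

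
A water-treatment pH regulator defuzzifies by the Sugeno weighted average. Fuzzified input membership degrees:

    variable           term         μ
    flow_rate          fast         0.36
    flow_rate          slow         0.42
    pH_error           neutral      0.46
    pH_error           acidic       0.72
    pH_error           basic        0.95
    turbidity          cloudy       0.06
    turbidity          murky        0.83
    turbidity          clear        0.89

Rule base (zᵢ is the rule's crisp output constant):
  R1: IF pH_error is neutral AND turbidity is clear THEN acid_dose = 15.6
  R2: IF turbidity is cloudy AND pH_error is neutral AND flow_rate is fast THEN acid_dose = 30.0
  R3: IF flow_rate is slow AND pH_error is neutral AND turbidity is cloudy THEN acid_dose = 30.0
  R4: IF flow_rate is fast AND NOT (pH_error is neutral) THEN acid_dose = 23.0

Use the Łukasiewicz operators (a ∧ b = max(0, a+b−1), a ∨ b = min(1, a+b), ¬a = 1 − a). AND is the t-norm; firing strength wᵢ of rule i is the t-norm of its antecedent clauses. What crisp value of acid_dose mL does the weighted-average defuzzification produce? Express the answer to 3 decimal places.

15.600

R1 (z=15.6): neutral=0.46, clear=0.89; AND[max(0, a+b−1)] → w = 0.35
R2 (z=30.0): cloudy=0.06, neutral=0.46, fast=0.36; AND[max(0, a+b−1)] → w = 0.00
R3 (z=30.0): slow=0.42, neutral=0.46, cloudy=0.06; AND[max(0, a+b−1)] → w = 0.00
R4 (z=23.0): fast=0.36, ¬neutral=1−0.46=0.54; AND[max(0, a+b−1)] → w = 0.00
Weighted average = (0.35·15.6 + 0.00·30.0 + 0.00·30.0 + 0.00·23.0) / (0.35 + 0.00 + 0.00 + 0.00)
  = 5.4600 / 0.3500 = 15.600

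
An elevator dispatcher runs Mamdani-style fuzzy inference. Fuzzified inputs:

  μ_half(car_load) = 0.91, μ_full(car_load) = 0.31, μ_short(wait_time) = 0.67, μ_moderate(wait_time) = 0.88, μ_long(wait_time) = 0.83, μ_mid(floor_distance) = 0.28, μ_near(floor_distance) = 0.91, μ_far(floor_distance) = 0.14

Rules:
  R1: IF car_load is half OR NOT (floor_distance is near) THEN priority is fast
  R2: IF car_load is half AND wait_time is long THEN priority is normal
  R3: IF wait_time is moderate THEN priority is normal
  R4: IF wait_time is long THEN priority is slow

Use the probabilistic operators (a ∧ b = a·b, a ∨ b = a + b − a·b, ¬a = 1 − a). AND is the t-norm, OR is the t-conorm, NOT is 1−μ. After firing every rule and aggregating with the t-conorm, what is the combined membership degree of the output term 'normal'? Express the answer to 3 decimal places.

R1: half=0.91, ¬near=1−0.91=0.09; OR[a + b − a·b] → w = 0.9181
R2: half=0.91, long=0.83; AND[a·b] → w = 0.7553
R3: moderate=0.88 → w = 0.8800
R4: long=0.83 → w = 0.8300
Rules with consequent 'normal': {R2, R3} → strengths 0.7553, 0.8800
Aggregate via t-conorm [a + b − a·b]: 0.9706

0.971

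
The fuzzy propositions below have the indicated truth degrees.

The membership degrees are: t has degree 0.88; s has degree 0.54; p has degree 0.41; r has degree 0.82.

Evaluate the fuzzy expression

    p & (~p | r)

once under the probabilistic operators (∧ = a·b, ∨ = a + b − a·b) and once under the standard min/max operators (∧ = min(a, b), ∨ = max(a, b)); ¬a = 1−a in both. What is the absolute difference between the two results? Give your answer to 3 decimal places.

Under probabilistic:
  ~p = 1 − 0.4100 = 0.5900
  ~p | r = a + b − a·b on (0.5900, 0.8200) = 0.9262
  p & (~p | r) = a·b on (0.4100, 0.9262) = 0.3797
  → value = 0.3797
Under standard min/max:
  ~p = 1 − 0.41 = 0.59
  ~p | r = max(a, b) on (0.59, 0.82) = 0.82
  p & (~p | r) = min(a, b) on (0.41, 0.82) = 0.41
  → value = 0.4100
|0.3797 − 0.4100| = 0.030

0.030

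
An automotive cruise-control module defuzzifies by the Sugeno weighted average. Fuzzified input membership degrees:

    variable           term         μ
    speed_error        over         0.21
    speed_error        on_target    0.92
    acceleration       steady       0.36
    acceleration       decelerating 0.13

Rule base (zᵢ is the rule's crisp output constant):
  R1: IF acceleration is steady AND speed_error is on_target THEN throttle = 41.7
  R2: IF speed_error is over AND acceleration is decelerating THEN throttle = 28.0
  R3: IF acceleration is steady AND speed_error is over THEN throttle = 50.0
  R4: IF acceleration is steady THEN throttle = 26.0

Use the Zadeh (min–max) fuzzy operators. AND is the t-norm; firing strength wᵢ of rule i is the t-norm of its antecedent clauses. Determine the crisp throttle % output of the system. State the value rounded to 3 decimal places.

R1 (z=41.7): steady=0.36, on_target=0.92; AND[min(a, b)] → w = 0.36
R2 (z=28.0): over=0.21, decelerating=0.13; AND[min(a, b)] → w = 0.13
R3 (z=50.0): steady=0.36, over=0.21; AND[min(a, b)] → w = 0.21
R4 (z=26.0): steady=0.36 → w = 0.36
Weighted average = (0.36·41.7 + 0.13·28.0 + 0.21·50.0 + 0.36·26.0) / (0.36 + 0.13 + 0.21 + 0.36)
  = 38.5120 / 1.0600 = 36.332

36.332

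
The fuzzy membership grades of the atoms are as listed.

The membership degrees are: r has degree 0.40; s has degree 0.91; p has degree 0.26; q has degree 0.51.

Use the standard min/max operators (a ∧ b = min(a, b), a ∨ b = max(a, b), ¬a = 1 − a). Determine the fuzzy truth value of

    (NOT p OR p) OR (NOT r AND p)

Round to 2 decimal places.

0.74

NOT p = 1 − 0.26 = 0.74
NOT p OR p = max(a, b) on (0.74, 0.26) = 0.74
NOT r = 1 − 0.40 = 0.60
NOT r AND p = min(a, b) on (0.60, 0.26) = 0.26
(NOT p OR p) OR (NOT r AND p) = max(a, b) on (0.74, 0.26) = 0.74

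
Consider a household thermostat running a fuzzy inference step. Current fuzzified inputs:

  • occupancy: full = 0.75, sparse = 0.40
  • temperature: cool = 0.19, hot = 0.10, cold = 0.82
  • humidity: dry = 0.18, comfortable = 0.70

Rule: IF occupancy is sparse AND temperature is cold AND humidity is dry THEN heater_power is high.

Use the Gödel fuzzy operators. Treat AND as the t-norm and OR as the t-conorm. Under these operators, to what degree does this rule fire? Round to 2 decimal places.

0.18

firing strength: sparse=0.40, cold=0.82, dry=0.18; AND[min(a, b)] → w = 0.18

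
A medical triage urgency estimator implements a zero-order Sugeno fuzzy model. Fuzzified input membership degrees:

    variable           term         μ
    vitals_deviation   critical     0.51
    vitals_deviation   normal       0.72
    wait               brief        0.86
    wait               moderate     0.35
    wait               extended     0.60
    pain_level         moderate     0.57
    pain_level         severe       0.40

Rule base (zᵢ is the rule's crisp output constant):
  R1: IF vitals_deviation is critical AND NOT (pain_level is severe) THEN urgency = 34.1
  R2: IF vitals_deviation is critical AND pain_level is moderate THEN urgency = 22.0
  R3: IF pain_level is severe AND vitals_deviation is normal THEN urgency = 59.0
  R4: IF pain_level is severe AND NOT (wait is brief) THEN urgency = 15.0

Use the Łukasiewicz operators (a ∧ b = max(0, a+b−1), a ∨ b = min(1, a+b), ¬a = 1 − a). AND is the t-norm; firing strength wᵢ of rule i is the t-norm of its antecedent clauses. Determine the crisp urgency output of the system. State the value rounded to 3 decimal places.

R1 (z=34.1): critical=0.51, ¬severe=1−0.40=0.60; AND[max(0, a+b−1)] → w = 0.11
R2 (z=22.0): critical=0.51, moderate=0.57; AND[max(0, a+b−1)] → w = 0.08
R3 (z=59.0): severe=0.40, normal=0.72; AND[max(0, a+b−1)] → w = 0.12
R4 (z=15.0): severe=0.40, ¬brief=1−0.86=0.14; AND[max(0, a+b−1)] → w = 0.00
Weighted average = (0.11·34.1 + 0.08·22.0 + 0.12·59.0 + 0.00·15.0) / (0.11 + 0.08 + 0.12 + 0.00)
  = 12.5910 / 0.3100 = 40.616

40.616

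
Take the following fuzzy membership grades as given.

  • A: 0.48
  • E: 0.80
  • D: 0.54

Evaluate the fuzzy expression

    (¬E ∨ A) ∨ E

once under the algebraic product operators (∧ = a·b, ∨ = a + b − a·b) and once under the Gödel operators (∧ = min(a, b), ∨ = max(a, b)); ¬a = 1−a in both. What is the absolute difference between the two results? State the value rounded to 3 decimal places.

Under algebraic product:
  ¬E = 1 − 0.8000 = 0.2000
  ¬E ∨ A = a + b − a·b on (0.2000, 0.4800) = 0.5840
  (¬E ∨ A) ∨ E = a + b − a·b on (0.5840, 0.8000) = 0.9168
  → value = 0.9168
Under Gödel:
  ¬E = 1 − 0.80 = 0.20
  ¬E ∨ A = max(a, b) on (0.20, 0.48) = 0.48
  (¬E ∨ A) ∨ E = max(a, b) on (0.48, 0.80) = 0.80
  → value = 0.8000
|0.9168 − 0.8000| = 0.117

0.117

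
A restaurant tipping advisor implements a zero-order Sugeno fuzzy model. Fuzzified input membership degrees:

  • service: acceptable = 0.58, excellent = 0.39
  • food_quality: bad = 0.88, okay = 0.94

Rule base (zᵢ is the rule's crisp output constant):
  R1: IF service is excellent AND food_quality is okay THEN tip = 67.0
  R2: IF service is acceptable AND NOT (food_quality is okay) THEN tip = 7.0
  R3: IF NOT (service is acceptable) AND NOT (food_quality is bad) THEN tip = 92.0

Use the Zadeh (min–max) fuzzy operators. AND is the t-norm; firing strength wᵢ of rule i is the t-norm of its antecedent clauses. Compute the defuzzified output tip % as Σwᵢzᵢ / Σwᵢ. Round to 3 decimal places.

R1 (z=67.0): excellent=0.39, okay=0.94; AND[min(a, b)] → w = 0.39
R2 (z=7.0): acceptable=0.58, ¬okay=1−0.94=0.06; AND[min(a, b)] → w = 0.06
R3 (z=92.0): ¬acceptable=1−0.58=0.42, ¬bad=1−0.88=0.12; AND[min(a, b)] → w = 0.12
Weighted average = (0.39·67.0 + 0.06·7.0 + 0.12·92.0) / (0.39 + 0.06 + 0.12)
  = 37.5900 / 0.5700 = 65.947

65.947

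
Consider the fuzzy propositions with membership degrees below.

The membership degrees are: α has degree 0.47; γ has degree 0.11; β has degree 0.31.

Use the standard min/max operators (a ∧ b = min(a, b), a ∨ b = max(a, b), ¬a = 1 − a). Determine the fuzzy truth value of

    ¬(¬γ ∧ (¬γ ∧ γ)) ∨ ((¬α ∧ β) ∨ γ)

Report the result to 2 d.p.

¬γ = 1 − 0.11 = 0.89
¬γ = 1 − 0.11 = 0.89
¬γ ∧ γ = min(a, b) on (0.89, 0.11) = 0.11
¬γ ∧ (¬γ ∧ γ) = min(a, b) on (0.89, 0.11) = 0.11
¬(¬γ ∧ (¬γ ∧ γ)) = 1 − 0.11 = 0.89
¬α = 1 − 0.47 = 0.53
¬α ∧ β = min(a, b) on (0.53, 0.31) = 0.31
(¬α ∧ β) ∨ γ = max(a, b) on (0.31, 0.11) = 0.31
¬(¬γ ∧ (¬γ ∧ γ)) ∨ ((¬α ∧ β) ∨ γ) = max(a, b) on (0.89, 0.31) = 0.89

0.89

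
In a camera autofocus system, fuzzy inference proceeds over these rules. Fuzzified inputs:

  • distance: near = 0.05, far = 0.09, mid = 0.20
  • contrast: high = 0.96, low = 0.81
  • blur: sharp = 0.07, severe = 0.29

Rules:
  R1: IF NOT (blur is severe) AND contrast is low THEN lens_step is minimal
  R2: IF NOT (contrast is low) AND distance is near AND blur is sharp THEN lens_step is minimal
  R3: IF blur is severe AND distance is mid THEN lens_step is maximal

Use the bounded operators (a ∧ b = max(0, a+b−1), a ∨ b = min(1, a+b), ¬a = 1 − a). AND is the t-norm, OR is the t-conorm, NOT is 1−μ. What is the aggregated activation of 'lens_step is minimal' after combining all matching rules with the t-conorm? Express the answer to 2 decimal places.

0.52

R1: ¬severe=1−0.29=0.71, low=0.81; AND[max(0, a+b−1)] → w = 0.52
R2: ¬low=1−0.81=0.19, near=0.05, sharp=0.07; AND[max(0, a+b−1)] → w = 0.00
R3: severe=0.29, mid=0.20; AND[max(0, a+b−1)] → w = 0.00
Rules with consequent 'minimal': {R1, R2} → strengths 0.52, 0.00
Aggregate via t-conorm [min(1, a+b)]: 0.52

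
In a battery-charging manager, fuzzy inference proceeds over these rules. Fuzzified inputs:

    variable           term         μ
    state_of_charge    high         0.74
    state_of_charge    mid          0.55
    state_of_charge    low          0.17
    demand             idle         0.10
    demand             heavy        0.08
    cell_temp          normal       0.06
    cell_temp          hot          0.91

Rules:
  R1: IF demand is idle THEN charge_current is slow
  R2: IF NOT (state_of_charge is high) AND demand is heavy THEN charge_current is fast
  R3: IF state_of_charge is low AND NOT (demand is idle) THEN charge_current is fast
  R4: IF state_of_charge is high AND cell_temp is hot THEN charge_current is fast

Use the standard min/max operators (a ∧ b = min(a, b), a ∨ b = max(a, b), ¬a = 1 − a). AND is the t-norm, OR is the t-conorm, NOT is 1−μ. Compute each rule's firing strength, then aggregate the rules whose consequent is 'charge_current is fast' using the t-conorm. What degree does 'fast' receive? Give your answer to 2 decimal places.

R1: idle=0.10 → w = 0.10
R2: ¬high=1−0.74=0.26, heavy=0.08; AND[min(a, b)] → w = 0.08
R3: low=0.17, ¬idle=1−0.10=0.90; AND[min(a, b)] → w = 0.17
R4: high=0.74, hot=0.91; AND[min(a, b)] → w = 0.74
Rules with consequent 'fast': {R2, R3, R4} → strengths 0.08, 0.17, 0.74
Aggregate via t-conorm [max(a, b)]: 0.74

0.74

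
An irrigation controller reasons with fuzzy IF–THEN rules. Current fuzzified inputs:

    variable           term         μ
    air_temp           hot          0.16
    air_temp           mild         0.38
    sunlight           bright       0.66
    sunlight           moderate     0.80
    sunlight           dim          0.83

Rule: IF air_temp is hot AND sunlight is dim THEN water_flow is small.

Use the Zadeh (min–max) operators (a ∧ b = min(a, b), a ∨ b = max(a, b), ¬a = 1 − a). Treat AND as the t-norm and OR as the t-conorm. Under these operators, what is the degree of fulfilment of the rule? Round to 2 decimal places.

firing strength: hot=0.16, dim=0.83; AND[min(a, b)] → w = 0.16

0.16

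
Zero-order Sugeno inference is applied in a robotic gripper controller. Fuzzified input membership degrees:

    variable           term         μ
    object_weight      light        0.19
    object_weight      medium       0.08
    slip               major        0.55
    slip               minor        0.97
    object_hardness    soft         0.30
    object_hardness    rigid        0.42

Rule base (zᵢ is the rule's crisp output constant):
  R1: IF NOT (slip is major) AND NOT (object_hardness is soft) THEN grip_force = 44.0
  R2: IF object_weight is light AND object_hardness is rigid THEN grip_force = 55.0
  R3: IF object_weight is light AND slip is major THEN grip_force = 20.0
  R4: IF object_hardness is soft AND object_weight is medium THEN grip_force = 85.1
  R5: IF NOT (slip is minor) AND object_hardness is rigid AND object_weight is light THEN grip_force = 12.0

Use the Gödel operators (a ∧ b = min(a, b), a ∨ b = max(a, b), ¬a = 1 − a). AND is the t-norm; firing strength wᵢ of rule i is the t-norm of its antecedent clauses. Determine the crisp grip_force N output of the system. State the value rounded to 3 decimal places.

R1 (z=44.0): ¬major=1−0.55=0.45, ¬soft=1−0.30=0.70; AND[min(a, b)] → w = 0.45
R2 (z=55.0): light=0.19, rigid=0.42; AND[min(a, b)] → w = 0.19
R3 (z=20.0): light=0.19, major=0.55; AND[min(a, b)] → w = 0.19
R4 (z=85.1): soft=0.30, medium=0.08; AND[min(a, b)] → w = 0.08
R5 (z=12.0): ¬minor=1−0.97=0.03, rigid=0.42, light=0.19; AND[min(a, b)] → w = 0.03
Weighted average = (0.45·44.0 + 0.19·55.0 + 0.19·20.0 + 0.08·85.1 + 0.03·12.0) / (0.45 + 0.19 + 0.19 + 0.08 + 0.03)
  = 41.2180 / 0.9400 = 43.849

43.849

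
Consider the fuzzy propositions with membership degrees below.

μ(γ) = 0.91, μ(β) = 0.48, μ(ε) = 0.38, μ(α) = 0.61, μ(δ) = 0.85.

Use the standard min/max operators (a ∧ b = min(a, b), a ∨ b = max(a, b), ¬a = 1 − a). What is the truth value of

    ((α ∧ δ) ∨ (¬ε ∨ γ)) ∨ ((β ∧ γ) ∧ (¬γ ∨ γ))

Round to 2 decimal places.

0.91

α ∧ δ = min(a, b) on (0.61, 0.85) = 0.61
¬ε = 1 − 0.38 = 0.62
¬ε ∨ γ = max(a, b) on (0.62, 0.91) = 0.91
(α ∧ δ) ∨ (¬ε ∨ γ) = max(a, b) on (0.61, 0.91) = 0.91
β ∧ γ = min(a, b) on (0.48, 0.91) = 0.48
¬γ = 1 − 0.91 = 0.09
¬γ ∨ γ = max(a, b) on (0.09, 0.91) = 0.91
(β ∧ γ) ∧ (¬γ ∨ γ) = min(a, b) on (0.48, 0.91) = 0.48
((α ∧ δ) ∨ (¬ε ∨ γ)) ∨ ((β ∧ γ) ∧ (¬γ ∨ γ)) = max(a, b) on (0.91, 0.48) = 0.91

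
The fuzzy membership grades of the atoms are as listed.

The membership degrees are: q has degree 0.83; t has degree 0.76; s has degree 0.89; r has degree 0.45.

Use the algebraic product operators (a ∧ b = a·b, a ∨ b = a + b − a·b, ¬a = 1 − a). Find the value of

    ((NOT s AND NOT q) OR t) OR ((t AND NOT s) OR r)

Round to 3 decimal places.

NOT s = 1 − 0.8900 = 0.1100
NOT q = 1 − 0.8300 = 0.1700
NOT s AND NOT q = a·b on (0.1100, 0.1700) = 0.0187
(NOT s AND NOT q) OR t = a + b − a·b on (0.0187, 0.7600) = 0.7645
NOT s = 1 − 0.8900 = 0.1100
t AND NOT s = a·b on (0.7600, 0.1100) = 0.0836
(t AND NOT s) OR r = a + b − a·b on (0.0836, 0.4500) = 0.4960
((NOT s AND NOT q) OR t) OR ((t AND NOT s) OR r) = a + b − a·b on (0.7645, 0.4960) = 0.8813

0.881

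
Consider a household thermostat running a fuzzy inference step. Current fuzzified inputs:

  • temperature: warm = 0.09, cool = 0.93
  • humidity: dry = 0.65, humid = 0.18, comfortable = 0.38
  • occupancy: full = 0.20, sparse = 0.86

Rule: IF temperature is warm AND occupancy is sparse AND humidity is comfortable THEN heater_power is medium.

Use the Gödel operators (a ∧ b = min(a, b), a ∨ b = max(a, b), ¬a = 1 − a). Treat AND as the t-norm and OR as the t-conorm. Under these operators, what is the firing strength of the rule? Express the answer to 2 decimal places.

firing strength: warm=0.09, sparse=0.86, comfortable=0.38; AND[min(a, b)] → w = 0.09

0.09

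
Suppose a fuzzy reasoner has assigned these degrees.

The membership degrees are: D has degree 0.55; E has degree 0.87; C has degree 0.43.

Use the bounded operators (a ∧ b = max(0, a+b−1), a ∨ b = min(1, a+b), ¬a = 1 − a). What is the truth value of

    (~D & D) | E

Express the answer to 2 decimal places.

~D = 1 − 0.55 = 0.45
~D & D = max(0, a+b−1) on (0.45, 0.55) = 0.00
(~D & D) | E = min(1, a+b) on (0.00, 0.87) = 0.87

0.87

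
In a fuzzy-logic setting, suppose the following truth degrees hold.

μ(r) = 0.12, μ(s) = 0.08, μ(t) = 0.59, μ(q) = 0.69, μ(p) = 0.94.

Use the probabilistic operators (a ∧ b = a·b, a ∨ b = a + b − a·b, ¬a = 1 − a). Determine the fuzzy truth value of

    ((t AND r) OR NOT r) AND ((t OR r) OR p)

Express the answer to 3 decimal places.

0.869

t AND r = a·b on (0.5900, 0.1200) = 0.0708
NOT r = 1 − 0.1200 = 0.8800
(t AND r) OR NOT r = a + b − a·b on (0.0708, 0.8800) = 0.8885
t OR r = a + b − a·b on (0.5900, 0.1200) = 0.6392
(t OR r) OR p = a + b − a·b on (0.6392, 0.9400) = 0.9784
((t AND r) OR NOT r) AND ((t OR r) OR p) = a·b on (0.8885, 0.9784) = 0.8693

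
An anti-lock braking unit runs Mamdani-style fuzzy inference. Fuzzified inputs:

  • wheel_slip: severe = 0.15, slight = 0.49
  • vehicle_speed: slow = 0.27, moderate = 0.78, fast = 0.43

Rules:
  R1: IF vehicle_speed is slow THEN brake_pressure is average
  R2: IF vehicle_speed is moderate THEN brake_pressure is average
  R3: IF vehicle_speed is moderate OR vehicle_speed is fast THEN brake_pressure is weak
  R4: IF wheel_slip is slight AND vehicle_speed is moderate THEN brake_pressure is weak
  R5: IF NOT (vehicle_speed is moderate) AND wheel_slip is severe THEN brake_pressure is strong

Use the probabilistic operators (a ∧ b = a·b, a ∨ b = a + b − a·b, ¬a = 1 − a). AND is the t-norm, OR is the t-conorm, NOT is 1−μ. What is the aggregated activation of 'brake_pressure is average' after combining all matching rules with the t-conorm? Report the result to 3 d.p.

0.839

R1: slow=0.27 → w = 0.2700
R2: moderate=0.78 → w = 0.7800
R3: moderate=0.78, fast=0.43; OR[a + b − a·b] → w = 0.8746
R4: slight=0.49, moderate=0.78; AND[a·b] → w = 0.3822
R5: ¬moderate=1−0.78=0.22, severe=0.15; AND[a·b] → w = 0.0330
Rules with consequent 'average': {R1, R2} → strengths 0.2700, 0.7800
Aggregate via t-conorm [a + b − a·b]: 0.8394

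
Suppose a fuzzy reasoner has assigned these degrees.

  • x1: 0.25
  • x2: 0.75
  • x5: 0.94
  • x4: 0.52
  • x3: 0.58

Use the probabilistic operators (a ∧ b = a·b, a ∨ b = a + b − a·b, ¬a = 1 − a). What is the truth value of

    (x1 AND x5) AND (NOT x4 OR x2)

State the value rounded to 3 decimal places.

0.204

x1 AND x5 = a·b on (0.2500, 0.9400) = 0.2350
NOT x4 = 1 − 0.5200 = 0.4800
NOT x4 OR x2 = a + b − a·b on (0.4800, 0.7500) = 0.8700
(x1 AND x5) AND (NOT x4 OR x2) = a·b on (0.2350, 0.8700) = 0.2044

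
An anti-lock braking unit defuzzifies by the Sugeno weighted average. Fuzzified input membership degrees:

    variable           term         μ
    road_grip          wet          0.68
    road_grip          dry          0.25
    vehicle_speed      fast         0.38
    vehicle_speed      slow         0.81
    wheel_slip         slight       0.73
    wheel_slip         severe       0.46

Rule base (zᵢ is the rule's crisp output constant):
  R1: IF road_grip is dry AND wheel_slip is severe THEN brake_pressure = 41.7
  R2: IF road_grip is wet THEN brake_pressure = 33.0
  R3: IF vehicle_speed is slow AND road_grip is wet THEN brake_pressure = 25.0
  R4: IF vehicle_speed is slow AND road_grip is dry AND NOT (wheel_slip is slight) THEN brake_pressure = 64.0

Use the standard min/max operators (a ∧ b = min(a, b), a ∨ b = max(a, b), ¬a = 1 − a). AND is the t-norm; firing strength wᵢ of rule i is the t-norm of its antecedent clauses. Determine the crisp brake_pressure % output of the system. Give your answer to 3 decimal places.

R1 (z=41.7): dry=0.25, severe=0.46; AND[min(a, b)] → w = 0.25
R2 (z=33.0): wet=0.68 → w = 0.68
R3 (z=25.0): slow=0.81, wet=0.68; AND[min(a, b)] → w = 0.68
R4 (z=64.0): slow=0.81, dry=0.25, ¬slight=1−0.73=0.27; AND[min(a, b)] → w = 0.25
Weighted average = (0.25·41.7 + 0.68·33.0 + 0.68·25.0 + 0.25·64.0) / (0.25 + 0.68 + 0.68 + 0.25)
  = 65.8650 / 1.8600 = 35.411

35.411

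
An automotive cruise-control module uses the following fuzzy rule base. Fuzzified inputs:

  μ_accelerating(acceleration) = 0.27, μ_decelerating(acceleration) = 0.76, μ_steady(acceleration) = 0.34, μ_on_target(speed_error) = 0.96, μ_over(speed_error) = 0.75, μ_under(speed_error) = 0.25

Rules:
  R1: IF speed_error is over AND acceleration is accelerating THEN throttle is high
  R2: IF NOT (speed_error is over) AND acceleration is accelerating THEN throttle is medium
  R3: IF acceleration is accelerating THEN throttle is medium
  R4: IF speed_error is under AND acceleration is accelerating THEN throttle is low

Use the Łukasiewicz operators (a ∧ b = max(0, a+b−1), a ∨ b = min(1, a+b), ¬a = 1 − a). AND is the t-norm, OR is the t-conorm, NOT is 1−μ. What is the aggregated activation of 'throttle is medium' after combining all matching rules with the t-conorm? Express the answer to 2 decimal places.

0.27

R1: over=0.75, accelerating=0.27; AND[max(0, a+b−1)] → w = 0.02
R2: ¬over=1−0.75=0.25, accelerating=0.27; AND[max(0, a+b−1)] → w = 0.00
R3: accelerating=0.27 → w = 0.27
R4: under=0.25, accelerating=0.27; AND[max(0, a+b−1)] → w = 0.00
Rules with consequent 'medium': {R2, R3} → strengths 0.00, 0.27
Aggregate via t-conorm [min(1, a+b)]: 0.27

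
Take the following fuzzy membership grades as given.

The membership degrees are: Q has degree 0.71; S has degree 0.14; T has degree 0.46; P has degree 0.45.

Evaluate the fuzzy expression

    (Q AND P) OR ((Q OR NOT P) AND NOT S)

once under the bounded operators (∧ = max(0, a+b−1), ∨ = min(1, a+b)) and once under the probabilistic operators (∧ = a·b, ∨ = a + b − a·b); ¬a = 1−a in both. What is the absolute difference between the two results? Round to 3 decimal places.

Under bounded:
  Q AND P = max(0, a+b−1) on (0.71, 0.45) = 0.16
  NOT P = 1 − 0.45 = 0.55
  Q OR NOT P = min(1, a+b) on (0.71, 0.55) = 1.00
  NOT S = 1 − 0.14 = 0.86
  (Q OR NOT P) AND NOT S = max(0, a+b−1) on (1.00, 0.86) = 0.86
  (Q AND P) OR ((Q OR NOT P) AND NOT S) = min(1, a+b) on (0.16, 0.86) = 1.00
  → value = 1.0000
Under probabilistic:
  Q AND P = a·b on (0.7100, 0.4500) = 0.3195
  NOT P = 1 − 0.4500 = 0.5500
  Q OR NOT P = a + b − a·b on (0.7100, 0.5500) = 0.8695
  NOT S = 1 − 0.1400 = 0.8600
  (Q OR NOT P) AND NOT S = a·b on (0.8695, 0.8600) = 0.7478
  (Q AND P) OR ((Q OR NOT P) AND NOT S) = a + b − a·b on (0.3195, 0.7478) = 0.8284
  → value = 0.8284
|1.0000 − 0.8284| = 0.172

0.172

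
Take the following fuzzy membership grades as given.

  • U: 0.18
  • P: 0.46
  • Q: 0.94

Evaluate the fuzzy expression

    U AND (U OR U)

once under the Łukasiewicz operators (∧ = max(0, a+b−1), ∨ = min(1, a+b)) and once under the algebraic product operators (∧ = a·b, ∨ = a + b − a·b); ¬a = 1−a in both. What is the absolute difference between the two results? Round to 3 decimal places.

Under Łukasiewicz:
  U OR U = min(1, a+b) on (0.18, 0.18) = 0.36
  U AND (U OR U) = max(0, a+b−1) on (0.18, 0.36) = 0.00
  → value = 0.0000
Under algebraic product:
  U OR U = a + b − a·b on (0.1800, 0.1800) = 0.3276
  U AND (U OR U) = a·b on (0.1800, 0.3276) = 0.0590
  → value = 0.0590
|0.0000 − 0.0590| = 0.059

0.059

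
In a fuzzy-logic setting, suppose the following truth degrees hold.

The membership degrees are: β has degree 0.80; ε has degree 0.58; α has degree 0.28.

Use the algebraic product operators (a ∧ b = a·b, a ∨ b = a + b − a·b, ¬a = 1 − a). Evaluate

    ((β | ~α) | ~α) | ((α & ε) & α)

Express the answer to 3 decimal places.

0.985

~α = 1 − 0.2800 = 0.7200
β | ~α = a + b − a·b on (0.8000, 0.7200) = 0.9440
~α = 1 − 0.2800 = 0.7200
(β | ~α) | ~α = a + b − a·b on (0.9440, 0.7200) = 0.9843
α & ε = a·b on (0.2800, 0.5800) = 0.1624
(α & ε) & α = a·b on (0.1624, 0.2800) = 0.0455
((β | ~α) | ~α) | ((α & ε) & α) = a + b − a·b on (0.9843, 0.0455) = 0.9850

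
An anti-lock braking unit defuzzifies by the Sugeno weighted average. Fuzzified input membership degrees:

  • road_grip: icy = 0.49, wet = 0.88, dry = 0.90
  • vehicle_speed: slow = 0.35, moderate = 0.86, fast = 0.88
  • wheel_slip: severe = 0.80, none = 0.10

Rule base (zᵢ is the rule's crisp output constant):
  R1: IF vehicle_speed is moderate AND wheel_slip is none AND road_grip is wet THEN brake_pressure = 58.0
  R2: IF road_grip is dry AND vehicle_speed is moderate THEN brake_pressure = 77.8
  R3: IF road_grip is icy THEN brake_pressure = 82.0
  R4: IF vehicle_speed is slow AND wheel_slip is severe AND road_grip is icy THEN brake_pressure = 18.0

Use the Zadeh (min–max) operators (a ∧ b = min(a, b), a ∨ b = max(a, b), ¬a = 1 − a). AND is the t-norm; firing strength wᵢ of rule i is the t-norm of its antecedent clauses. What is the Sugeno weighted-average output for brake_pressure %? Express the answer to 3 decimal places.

66.216

R1 (z=58.0): moderate=0.86, none=0.10, wet=0.88; AND[min(a, b)] → w = 0.10
R2 (z=77.8): dry=0.90, moderate=0.86; AND[min(a, b)] → w = 0.86
R3 (z=82.0): icy=0.49 → w = 0.49
R4 (z=18.0): slow=0.35, severe=0.80, icy=0.49; AND[min(a, b)] → w = 0.35
Weighted average = (0.10·58.0 + 0.86·77.8 + 0.49·82.0 + 0.35·18.0) / (0.10 + 0.86 + 0.49 + 0.35)
  = 119.1880 / 1.8000 = 66.216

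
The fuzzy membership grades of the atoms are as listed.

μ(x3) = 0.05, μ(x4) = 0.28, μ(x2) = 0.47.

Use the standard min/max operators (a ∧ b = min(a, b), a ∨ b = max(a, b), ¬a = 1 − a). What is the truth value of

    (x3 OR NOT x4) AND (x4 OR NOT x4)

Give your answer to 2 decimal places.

NOT x4 = 1 − 0.28 = 0.72
x3 OR NOT x4 = max(a, b) on (0.05, 0.72) = 0.72
NOT x4 = 1 − 0.28 = 0.72
x4 OR NOT x4 = max(a, b) on (0.28, 0.72) = 0.72
(x3 OR NOT x4) AND (x4 OR NOT x4) = min(a, b) on (0.72, 0.72) = 0.72

0.72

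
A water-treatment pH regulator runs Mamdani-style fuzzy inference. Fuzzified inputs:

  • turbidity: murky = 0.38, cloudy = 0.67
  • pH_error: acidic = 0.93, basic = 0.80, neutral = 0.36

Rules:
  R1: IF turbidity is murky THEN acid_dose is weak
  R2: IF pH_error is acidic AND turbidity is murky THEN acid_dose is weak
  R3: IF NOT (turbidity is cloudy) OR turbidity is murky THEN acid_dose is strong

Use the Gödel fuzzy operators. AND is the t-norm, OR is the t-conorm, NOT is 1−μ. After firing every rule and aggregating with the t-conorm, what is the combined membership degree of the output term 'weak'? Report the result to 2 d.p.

R1: murky=0.38 → w = 0.38
R2: acidic=0.93, murky=0.38; AND[min(a, b)] → w = 0.38
R3: ¬cloudy=1−0.67=0.33, murky=0.38; OR[max(a, b)] → w = 0.38
Rules with consequent 'weak': {R1, R2} → strengths 0.38, 0.38
Aggregate via t-conorm [max(a, b)]: 0.38

0.38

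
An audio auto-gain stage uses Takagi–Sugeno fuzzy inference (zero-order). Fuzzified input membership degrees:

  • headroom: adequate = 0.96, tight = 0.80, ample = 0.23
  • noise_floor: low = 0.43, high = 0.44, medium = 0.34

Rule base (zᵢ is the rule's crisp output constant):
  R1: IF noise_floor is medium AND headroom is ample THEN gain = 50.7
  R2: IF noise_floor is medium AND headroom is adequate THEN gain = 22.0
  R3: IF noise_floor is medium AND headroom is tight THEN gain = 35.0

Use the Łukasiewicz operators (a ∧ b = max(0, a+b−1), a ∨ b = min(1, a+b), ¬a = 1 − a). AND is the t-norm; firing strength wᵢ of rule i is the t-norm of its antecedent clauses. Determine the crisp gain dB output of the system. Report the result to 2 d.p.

26.14

R1 (z=50.7): medium=0.34, ample=0.23; AND[max(0, a+b−1)] → w = 0.00
R2 (z=22.0): medium=0.34, adequate=0.96; AND[max(0, a+b−1)] → w = 0.30
R3 (z=35.0): medium=0.34, tight=0.80; AND[max(0, a+b−1)] → w = 0.14
Weighted average = (0.00·50.7 + 0.30·22.0 + 0.14·35.0) / (0.00 + 0.30 + 0.14)
  = 11.5000 / 0.4400 = 26.14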